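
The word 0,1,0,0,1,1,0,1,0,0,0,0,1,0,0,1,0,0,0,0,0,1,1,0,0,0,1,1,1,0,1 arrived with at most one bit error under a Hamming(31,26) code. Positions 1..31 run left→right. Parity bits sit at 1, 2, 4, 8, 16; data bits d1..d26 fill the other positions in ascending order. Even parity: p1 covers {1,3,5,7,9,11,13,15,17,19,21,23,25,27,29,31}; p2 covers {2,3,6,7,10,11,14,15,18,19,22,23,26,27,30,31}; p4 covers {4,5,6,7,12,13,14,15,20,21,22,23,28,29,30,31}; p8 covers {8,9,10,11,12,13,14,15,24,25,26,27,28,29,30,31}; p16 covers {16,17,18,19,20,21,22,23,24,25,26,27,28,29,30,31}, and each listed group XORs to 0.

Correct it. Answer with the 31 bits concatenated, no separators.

0100110100001000000001100011101

s1 (pos 1,3,5,7,9,11,13,15,17,19,21,23,25,27,29,31): 0⊕0⊕1⊕0⊕0⊕0⊕1⊕0⊕0⊕0⊕0⊕1⊕0⊕1⊕1⊕1 = 0
s2 (pos 2,3,6,7,10,11,14,15,18,19,22,23,26,27,30,31): 1⊕0⊕1⊕0⊕0⊕0⊕0⊕0⊕0⊕0⊕1⊕1⊕0⊕1⊕0⊕1 = 0
s4 (pos 4,5,6,7,12,13,14,15,20,21,22,23,28,29,30,31): 0⊕1⊕1⊕0⊕0⊕1⊕0⊕0⊕0⊕0⊕1⊕1⊕1⊕1⊕0⊕1 = 0
s8 (pos 8,9,10,11,12,13,14,15,24,25,26,27,28,29,30,31): 1⊕0⊕0⊕0⊕0⊕1⊕0⊕0⊕0⊕0⊕0⊕1⊕1⊕1⊕0⊕1 = 0
s16 (pos 16,17,18,19,20,21,22,23,24,25,26,27,28,29,30,31): 1⊕0⊕0⊕0⊕0⊕0⊕1⊕1⊕0⊕0⊕0⊕1⊕1⊕1⊕0⊕1 = 1
Syndrome s16…s1 = 10000 → error at position 16.
Flip position 16: 0100110100001001000001100011101 → 0100110100001000000001100011101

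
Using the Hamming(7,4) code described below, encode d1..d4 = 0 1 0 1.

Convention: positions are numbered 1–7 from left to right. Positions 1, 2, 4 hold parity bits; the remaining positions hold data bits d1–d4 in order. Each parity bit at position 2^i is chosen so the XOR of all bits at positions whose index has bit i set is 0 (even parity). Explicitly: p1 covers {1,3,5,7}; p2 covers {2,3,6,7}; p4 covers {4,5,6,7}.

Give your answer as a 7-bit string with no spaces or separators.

Place data at non-parity positions: p1 p2 0 p4 1 0 1
p1 (pos 1,3,5,7): XOR of data positions = 0⊕1⊕1 = 0
p2 (pos 2,3,6,7): XOR of data positions = 0⊕0⊕1 = 1
p4 (pos 4,5,6,7): XOR of data positions = 1⊕0⊕1 = 0
Codeword: 0100101

0100101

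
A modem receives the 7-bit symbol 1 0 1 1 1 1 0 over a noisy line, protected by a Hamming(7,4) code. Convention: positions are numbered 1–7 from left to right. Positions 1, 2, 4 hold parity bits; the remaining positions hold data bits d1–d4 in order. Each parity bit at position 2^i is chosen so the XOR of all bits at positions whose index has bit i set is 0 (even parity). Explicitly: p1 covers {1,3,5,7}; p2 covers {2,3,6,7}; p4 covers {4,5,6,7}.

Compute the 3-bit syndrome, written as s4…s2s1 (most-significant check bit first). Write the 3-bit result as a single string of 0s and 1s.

s1 (pos 1,3,5,7): 1⊕1⊕1⊕0 = 1
s2 (pos 2,3,6,7): 0⊕1⊕1⊕0 = 0
s4 (pos 4,5,6,7): 1⊕1⊕1⊕0 = 1
Syndrome s4…s1 = 101 → error at position 5.

101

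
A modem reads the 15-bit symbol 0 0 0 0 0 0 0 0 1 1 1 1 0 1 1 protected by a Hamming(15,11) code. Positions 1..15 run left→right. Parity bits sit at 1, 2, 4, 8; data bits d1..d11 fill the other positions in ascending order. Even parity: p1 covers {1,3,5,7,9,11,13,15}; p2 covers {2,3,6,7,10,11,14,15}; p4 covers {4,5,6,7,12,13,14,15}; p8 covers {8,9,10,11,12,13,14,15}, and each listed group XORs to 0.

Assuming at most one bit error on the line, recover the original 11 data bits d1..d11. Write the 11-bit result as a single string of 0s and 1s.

s1 (pos 1,3,5,7,9,11,13,15): 0⊕0⊕0⊕0⊕1⊕1⊕0⊕1 = 1
s2 (pos 2,3,6,7,10,11,14,15): 0⊕0⊕0⊕0⊕1⊕1⊕1⊕1 = 0
s4 (pos 4,5,6,7,12,13,14,15): 0⊕0⊕0⊕0⊕1⊕0⊕1⊕1 = 1
s8 (pos 8,9,10,11,12,13,14,15): 0⊕1⊕1⊕1⊕1⊕0⊕1⊕1 = 0
Syndrome s8…s1 = 0101 → error at position 5.
Flip position 5: 000000001111011 → 000010001111011
Read data bits from positions 3,5,6,7,9,10,11,12,13,14,15: 01001111011

01001111011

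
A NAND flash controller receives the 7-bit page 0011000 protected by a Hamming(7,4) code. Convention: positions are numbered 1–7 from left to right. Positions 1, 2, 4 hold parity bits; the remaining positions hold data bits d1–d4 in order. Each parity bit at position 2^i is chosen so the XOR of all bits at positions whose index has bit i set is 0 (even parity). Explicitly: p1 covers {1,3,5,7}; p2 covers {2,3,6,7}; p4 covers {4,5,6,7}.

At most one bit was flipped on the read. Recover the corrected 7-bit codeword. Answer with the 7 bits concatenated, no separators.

0011001

s1 (pos 1,3,5,7): 0⊕1⊕0⊕0 = 1
s2 (pos 2,3,6,7): 0⊕1⊕0⊕0 = 1
s4 (pos 4,5,6,7): 1⊕0⊕0⊕0 = 1
Syndrome s4…s1 = 111 → error at position 7.
Flip position 7: 0011000 → 0011001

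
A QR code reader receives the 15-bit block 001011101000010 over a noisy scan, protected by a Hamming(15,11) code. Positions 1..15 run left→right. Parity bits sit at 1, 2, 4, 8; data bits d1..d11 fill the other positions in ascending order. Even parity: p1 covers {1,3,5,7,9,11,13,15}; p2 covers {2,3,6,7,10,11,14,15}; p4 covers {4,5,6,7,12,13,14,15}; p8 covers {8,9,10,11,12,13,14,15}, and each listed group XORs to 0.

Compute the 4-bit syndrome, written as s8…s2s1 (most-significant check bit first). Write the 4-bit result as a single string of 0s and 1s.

s1 (pos 1,3,5,7,9,11,13,15): 0⊕1⊕1⊕1⊕1⊕0⊕0⊕0 = 0
s2 (pos 2,3,6,7,10,11,14,15): 0⊕1⊕1⊕1⊕0⊕0⊕1⊕0 = 0
s4 (pos 4,5,6,7,12,13,14,15): 0⊕1⊕1⊕1⊕0⊕0⊕1⊕0 = 0
s8 (pos 8,9,10,11,12,13,14,15): 0⊕1⊕0⊕0⊕0⊕0⊕1⊕0 = 0
Syndrome s8…s1 = 0000 → no error.

0000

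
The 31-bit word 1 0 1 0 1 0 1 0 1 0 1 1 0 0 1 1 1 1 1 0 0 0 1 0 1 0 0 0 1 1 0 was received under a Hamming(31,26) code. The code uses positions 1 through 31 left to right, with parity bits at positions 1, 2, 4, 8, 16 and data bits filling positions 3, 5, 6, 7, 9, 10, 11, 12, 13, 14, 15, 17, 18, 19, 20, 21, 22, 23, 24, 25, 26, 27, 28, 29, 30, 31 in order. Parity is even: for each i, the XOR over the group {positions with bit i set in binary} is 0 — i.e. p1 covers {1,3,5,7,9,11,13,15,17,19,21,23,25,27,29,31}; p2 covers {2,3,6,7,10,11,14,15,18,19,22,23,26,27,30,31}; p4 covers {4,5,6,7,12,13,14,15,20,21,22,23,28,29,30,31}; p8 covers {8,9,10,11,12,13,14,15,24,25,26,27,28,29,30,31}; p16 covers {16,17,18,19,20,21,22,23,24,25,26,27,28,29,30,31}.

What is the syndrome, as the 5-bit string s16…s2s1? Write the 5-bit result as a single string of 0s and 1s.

01100

s1 (pos 1,3,5,7,9,11,13,15,17,19,21,23,25,27,29,31): 1⊕1⊕1⊕1⊕1⊕1⊕0⊕1⊕1⊕1⊕0⊕1⊕1⊕0⊕1⊕0 = 0
s2 (pos 2,3,6,7,10,11,14,15,18,19,22,23,26,27,30,31): 0⊕1⊕0⊕1⊕0⊕1⊕0⊕1⊕1⊕1⊕0⊕1⊕0⊕0⊕1⊕0 = 0
s4 (pos 4,5,6,7,12,13,14,15,20,21,22,23,28,29,30,31): 0⊕1⊕0⊕1⊕1⊕0⊕0⊕1⊕0⊕0⊕0⊕1⊕0⊕1⊕1⊕0 = 1
s8 (pos 8,9,10,11,12,13,14,15,24,25,26,27,28,29,30,31): 0⊕1⊕0⊕1⊕1⊕0⊕0⊕1⊕0⊕1⊕0⊕0⊕0⊕1⊕1⊕0 = 1
s16 (pos 16,17,18,19,20,21,22,23,24,25,26,27,28,29,30,31): 1⊕1⊕1⊕1⊕0⊕0⊕0⊕1⊕0⊕1⊕0⊕0⊕0⊕1⊕1⊕0 = 0
Syndrome s16…s1 = 01100 → error at position 12.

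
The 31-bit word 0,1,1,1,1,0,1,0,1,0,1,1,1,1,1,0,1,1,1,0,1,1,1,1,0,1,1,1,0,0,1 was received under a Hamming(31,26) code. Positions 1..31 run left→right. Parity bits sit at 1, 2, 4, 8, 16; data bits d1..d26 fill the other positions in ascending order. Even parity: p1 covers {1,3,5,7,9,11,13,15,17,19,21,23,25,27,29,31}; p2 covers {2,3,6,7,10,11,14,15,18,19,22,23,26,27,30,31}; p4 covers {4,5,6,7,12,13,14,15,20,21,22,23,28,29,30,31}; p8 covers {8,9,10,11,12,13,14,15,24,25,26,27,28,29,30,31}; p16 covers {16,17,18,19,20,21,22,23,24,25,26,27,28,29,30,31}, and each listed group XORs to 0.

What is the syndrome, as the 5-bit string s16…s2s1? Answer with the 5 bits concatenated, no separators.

s1 (pos 1,3,5,7,9,11,13,15,17,19,21,23,25,27,29,31): 0⊕1⊕1⊕1⊕1⊕1⊕1⊕1⊕1⊕1⊕1⊕1⊕0⊕1⊕0⊕1 = 1
s2 (pos 2,3,6,7,10,11,14,15,18,19,22,23,26,27,30,31): 1⊕1⊕0⊕1⊕0⊕1⊕1⊕1⊕1⊕1⊕1⊕1⊕1⊕1⊕0⊕1 = 1
s4 (pos 4,5,6,7,12,13,14,15,20,21,22,23,28,29,30,31): 1⊕1⊕0⊕1⊕1⊕1⊕1⊕1⊕0⊕1⊕1⊕1⊕1⊕0⊕0⊕1 = 0
s8 (pos 8,9,10,11,12,13,14,15,24,25,26,27,28,29,30,31): 0⊕1⊕0⊕1⊕1⊕1⊕1⊕1⊕1⊕0⊕1⊕1⊕1⊕0⊕0⊕1 = 1
s16 (pos 16,17,18,19,20,21,22,23,24,25,26,27,28,29,30,31): 0⊕1⊕1⊕1⊕0⊕1⊕1⊕1⊕1⊕0⊕1⊕1⊕1⊕0⊕0⊕1 = 1
Syndrome s16…s1 = 11011 → error at position 27.

11011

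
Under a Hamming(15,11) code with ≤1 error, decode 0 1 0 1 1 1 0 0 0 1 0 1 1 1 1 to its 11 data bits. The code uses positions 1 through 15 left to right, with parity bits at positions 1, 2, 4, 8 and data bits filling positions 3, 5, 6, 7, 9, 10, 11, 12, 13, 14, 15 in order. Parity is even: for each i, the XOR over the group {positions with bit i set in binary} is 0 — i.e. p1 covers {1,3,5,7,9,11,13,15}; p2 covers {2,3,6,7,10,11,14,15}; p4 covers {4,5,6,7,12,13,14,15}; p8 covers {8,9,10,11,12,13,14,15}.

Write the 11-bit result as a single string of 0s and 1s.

01100101110

s1 (pos 1,3,5,7,9,11,13,15): 0⊕0⊕1⊕0⊕0⊕0⊕1⊕1 = 1
s2 (pos 2,3,6,7,10,11,14,15): 1⊕0⊕1⊕0⊕1⊕0⊕1⊕1 = 1
s4 (pos 4,5,6,7,12,13,14,15): 1⊕1⊕1⊕0⊕1⊕1⊕1⊕1 = 1
s8 (pos 8,9,10,11,12,13,14,15): 0⊕0⊕1⊕0⊕1⊕1⊕1⊕1 = 1
Syndrome s8…s1 = 1111 → error at position 15.
Flip position 15: 010111000101111 → 010111000101110
Read data bits from positions 3,5,6,7,9,10,11,12,13,14,15: 01100101110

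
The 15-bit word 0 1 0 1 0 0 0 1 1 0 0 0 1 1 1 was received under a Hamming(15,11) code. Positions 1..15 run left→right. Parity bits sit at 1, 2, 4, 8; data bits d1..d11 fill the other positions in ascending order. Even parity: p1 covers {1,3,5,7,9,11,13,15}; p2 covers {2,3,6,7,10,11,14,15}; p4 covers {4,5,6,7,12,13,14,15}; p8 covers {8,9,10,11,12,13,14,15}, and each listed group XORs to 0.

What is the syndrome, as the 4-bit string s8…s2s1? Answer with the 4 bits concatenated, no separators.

1011

s1 (pos 1,3,5,7,9,11,13,15): 0⊕0⊕0⊕0⊕1⊕0⊕1⊕1 = 1
s2 (pos 2,3,6,7,10,11,14,15): 1⊕0⊕0⊕0⊕0⊕0⊕1⊕1 = 1
s4 (pos 4,5,6,7,12,13,14,15): 1⊕0⊕0⊕0⊕0⊕1⊕1⊕1 = 0
s8 (pos 8,9,10,11,12,13,14,15): 1⊕1⊕0⊕0⊕0⊕1⊕1⊕1 = 1
Syndrome s8…s1 = 1011 → error at position 11.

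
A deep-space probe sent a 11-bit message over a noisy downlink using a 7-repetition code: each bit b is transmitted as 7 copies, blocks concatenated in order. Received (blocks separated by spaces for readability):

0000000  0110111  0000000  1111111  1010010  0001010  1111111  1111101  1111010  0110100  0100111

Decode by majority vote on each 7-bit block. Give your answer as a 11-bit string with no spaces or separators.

01010011101

Block 1 (0000000): 0 ones → 0
Block 2 (0110111): 5 ones → 1
Block 3 (0000000): 0 ones → 0
Block 4 (1111111): 7 ones → 1
Block 5 (1010010): 3 ones → 0
Block 6 (0001010): 2 ones → 0
Block 7 (1111111): 7 ones → 1
Block 8 (1111101): 6 ones → 1
Block 9 (1111010): 5 ones → 1
Block 10 (0110100): 3 ones → 0
Block 11 (0100111): 4 ones → 1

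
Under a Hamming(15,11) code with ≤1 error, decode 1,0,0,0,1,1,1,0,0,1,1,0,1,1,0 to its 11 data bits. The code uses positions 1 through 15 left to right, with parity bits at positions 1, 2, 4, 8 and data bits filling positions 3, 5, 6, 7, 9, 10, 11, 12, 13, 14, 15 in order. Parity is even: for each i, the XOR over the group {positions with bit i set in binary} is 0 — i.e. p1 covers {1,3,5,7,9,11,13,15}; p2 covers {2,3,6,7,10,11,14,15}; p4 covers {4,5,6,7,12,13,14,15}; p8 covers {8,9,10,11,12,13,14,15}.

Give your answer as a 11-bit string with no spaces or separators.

01100110110

s1 (pos 1,3,5,7,9,11,13,15): 1⊕0⊕1⊕1⊕0⊕1⊕1⊕0 = 1
s2 (pos 2,3,6,7,10,11,14,15): 0⊕0⊕1⊕1⊕1⊕1⊕1⊕0 = 1
s4 (pos 4,5,6,7,12,13,14,15): 0⊕1⊕1⊕1⊕0⊕1⊕1⊕0 = 1
s8 (pos 8,9,10,11,12,13,14,15): 0⊕0⊕1⊕1⊕0⊕1⊕1⊕0 = 0
Syndrome s8…s1 = 0111 → error at position 7.
Flip position 7: 100011100110110 → 100011000110110
Read data bits from positions 3,5,6,7,9,10,11,12,13,14,15: 01100110110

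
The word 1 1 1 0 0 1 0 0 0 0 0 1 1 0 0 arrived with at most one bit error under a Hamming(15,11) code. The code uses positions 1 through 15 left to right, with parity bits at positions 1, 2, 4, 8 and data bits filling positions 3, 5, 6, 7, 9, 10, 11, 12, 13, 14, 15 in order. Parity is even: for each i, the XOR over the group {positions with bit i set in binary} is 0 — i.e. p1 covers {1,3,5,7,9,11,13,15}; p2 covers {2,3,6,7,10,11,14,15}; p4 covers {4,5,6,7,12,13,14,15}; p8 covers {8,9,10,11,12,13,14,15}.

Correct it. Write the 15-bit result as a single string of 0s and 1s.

s1 (pos 1,3,5,7,9,11,13,15): 1⊕1⊕0⊕0⊕0⊕0⊕1⊕0 = 1
s2 (pos 2,3,6,7,10,11,14,15): 1⊕1⊕1⊕0⊕0⊕0⊕0⊕0 = 1
s4 (pos 4,5,6,7,12,13,14,15): 0⊕0⊕1⊕0⊕1⊕1⊕0⊕0 = 1
s8 (pos 8,9,10,11,12,13,14,15): 0⊕0⊕0⊕0⊕1⊕1⊕0⊕0 = 0
Syndrome s8…s1 = 0111 → error at position 7.
Flip position 7: 111001000001100 → 111001100001100

111001100001100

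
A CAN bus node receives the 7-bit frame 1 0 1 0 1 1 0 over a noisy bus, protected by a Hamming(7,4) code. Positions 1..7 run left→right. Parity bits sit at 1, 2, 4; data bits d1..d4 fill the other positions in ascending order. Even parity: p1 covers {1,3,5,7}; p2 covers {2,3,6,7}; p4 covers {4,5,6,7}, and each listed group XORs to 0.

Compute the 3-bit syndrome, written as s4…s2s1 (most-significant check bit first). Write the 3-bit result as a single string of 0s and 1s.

s1 (pos 1,3,5,7): 1⊕1⊕1⊕0 = 1
s2 (pos 2,3,6,7): 0⊕1⊕1⊕0 = 0
s4 (pos 4,5,6,7): 0⊕1⊕1⊕0 = 0
Syndrome s4…s1 = 001 → error at position 1.

001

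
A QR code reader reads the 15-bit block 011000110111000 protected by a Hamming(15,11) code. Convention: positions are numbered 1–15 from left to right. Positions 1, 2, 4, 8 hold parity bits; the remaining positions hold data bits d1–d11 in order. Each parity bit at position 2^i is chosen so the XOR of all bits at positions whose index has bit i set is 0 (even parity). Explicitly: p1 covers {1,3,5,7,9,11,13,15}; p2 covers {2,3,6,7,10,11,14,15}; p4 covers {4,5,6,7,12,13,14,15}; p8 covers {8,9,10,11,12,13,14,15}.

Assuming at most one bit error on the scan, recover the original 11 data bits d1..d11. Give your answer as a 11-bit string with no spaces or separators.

00010111000

s1 (pos 1,3,5,7,9,11,13,15): 0⊕1⊕0⊕1⊕0⊕1⊕0⊕0 = 1
s2 (pos 2,3,6,7,10,11,14,15): 1⊕1⊕0⊕1⊕1⊕1⊕0⊕0 = 1
s4 (pos 4,5,6,7,12,13,14,15): 0⊕0⊕0⊕1⊕1⊕0⊕0⊕0 = 0
s8 (pos 8,9,10,11,12,13,14,15): 1⊕0⊕1⊕1⊕1⊕0⊕0⊕0 = 0
Syndrome s8…s1 = 0011 → error at position 3.
Flip position 3: 011000110111000 → 010000110111000
Read data bits from positions 3,5,6,7,9,10,11,12,13,14,15: 00010111000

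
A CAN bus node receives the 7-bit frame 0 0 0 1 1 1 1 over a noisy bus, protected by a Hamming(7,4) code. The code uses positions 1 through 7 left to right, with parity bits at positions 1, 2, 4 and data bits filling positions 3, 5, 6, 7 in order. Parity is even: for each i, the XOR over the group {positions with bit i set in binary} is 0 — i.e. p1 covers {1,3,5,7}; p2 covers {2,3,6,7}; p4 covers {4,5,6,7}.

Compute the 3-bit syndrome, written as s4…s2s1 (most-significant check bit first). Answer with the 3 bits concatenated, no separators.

000

s1 (pos 1,3,5,7): 0⊕0⊕1⊕1 = 0
s2 (pos 2,3,6,7): 0⊕0⊕1⊕1 = 0
s4 (pos 4,5,6,7): 1⊕1⊕1⊕1 = 0
Syndrome s4…s1 = 000 → no error.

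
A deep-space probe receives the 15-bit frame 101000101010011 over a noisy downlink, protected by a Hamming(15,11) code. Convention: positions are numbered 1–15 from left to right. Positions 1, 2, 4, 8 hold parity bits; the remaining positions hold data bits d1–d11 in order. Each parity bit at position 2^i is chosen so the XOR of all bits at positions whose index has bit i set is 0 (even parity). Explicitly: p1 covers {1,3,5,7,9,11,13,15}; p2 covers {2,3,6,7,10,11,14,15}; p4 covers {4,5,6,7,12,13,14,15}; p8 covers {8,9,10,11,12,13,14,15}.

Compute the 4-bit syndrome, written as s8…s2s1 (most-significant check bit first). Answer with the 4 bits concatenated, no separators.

0110

s1 (pos 1,3,5,7,9,11,13,15): 1⊕1⊕0⊕1⊕1⊕1⊕0⊕1 = 0
s2 (pos 2,3,6,7,10,11,14,15): 0⊕1⊕0⊕1⊕0⊕1⊕1⊕1 = 1
s4 (pos 4,5,6,7,12,13,14,15): 0⊕0⊕0⊕1⊕0⊕0⊕1⊕1 = 1
s8 (pos 8,9,10,11,12,13,14,15): 0⊕1⊕0⊕1⊕0⊕0⊕1⊕1 = 0
Syndrome s8…s1 = 0110 → error at position 6.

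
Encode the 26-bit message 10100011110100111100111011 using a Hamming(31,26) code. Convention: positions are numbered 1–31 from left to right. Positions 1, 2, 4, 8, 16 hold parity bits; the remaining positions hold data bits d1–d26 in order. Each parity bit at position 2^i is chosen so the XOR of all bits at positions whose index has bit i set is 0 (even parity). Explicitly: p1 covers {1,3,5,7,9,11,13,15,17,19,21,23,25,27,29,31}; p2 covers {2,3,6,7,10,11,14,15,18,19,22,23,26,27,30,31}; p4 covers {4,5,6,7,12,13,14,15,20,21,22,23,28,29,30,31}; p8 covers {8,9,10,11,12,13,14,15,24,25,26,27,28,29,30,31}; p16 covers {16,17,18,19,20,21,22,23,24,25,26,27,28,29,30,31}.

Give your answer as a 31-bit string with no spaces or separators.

0011010100111100100111100111011

Place data at non-parity positions: p1 p2 1 p4 0 1 0 p8 0 0 1 1 1 1 0 p16 1 0 0 1 1 1 1 0 0 1 1 1 0 1 1
p1 (pos 1,3,5,7,9,11,13,15,17,19,21,23,25,27,29,31): XOR of data positions = 1⊕0⊕0⊕0⊕1⊕1⊕0⊕1⊕0⊕1⊕1⊕0⊕1⊕0⊕1 = 0
p2 (pos 2,3,6,7,10,11,14,15,18,19,22,23,26,27,30,31): XOR of data positions = 1⊕1⊕0⊕0⊕1⊕1⊕0⊕0⊕0⊕1⊕1⊕1⊕1⊕1⊕1 = 0
p4 (pos 4,5,6,7,12,13,14,15,20,21,22,23,28,29,30,31): XOR of data positions = 0⊕1⊕0⊕1⊕1⊕1⊕0⊕1⊕1⊕1⊕1⊕1⊕0⊕1⊕1 = 1
p8 (pos 8,9,10,11,12,13,14,15,24,25,26,27,28,29,30,31): XOR of data positions = 0⊕0⊕1⊕1⊕1⊕1⊕0⊕0⊕0⊕1⊕1⊕1⊕0⊕1⊕1 = 1
p16 (pos 16,17,18,19,20,21,22,23,24,25,26,27,28,29,30,31): XOR of data positions = 1⊕0⊕0⊕1⊕1⊕1⊕1⊕0⊕0⊕1⊕1⊕1⊕0⊕1⊕1 = 0
Codeword: 0011010100111100100111100111011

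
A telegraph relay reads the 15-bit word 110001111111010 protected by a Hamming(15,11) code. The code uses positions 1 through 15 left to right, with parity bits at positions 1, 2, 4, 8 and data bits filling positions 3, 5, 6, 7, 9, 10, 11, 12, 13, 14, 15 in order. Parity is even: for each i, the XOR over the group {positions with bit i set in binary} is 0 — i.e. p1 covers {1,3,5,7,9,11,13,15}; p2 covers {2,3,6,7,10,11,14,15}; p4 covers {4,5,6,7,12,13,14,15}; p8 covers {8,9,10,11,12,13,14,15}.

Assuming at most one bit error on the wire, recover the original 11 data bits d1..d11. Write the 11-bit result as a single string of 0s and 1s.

00111111010

s1 (pos 1,3,5,7,9,11,13,15): 1⊕0⊕0⊕1⊕1⊕1⊕0⊕0 = 0
s2 (pos 2,3,6,7,10,11,14,15): 1⊕0⊕1⊕1⊕1⊕1⊕1⊕0 = 0
s4 (pos 4,5,6,7,12,13,14,15): 0⊕0⊕1⊕1⊕1⊕0⊕1⊕0 = 0
s8 (pos 8,9,10,11,12,13,14,15): 1⊕1⊕1⊕1⊕1⊕0⊕1⊕0 = 0
Syndrome s8…s1 = 0000 → no error.
Read data bits from positions 3,5,6,7,9,10,11,12,13,14,15: 00111111010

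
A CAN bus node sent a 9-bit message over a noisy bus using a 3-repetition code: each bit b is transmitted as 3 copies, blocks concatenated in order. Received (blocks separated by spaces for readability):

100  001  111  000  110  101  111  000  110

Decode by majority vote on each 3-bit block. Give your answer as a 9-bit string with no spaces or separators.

Block 1 (100): 1 one → 0
Block 2 (001): 1 one → 0
Block 3 (111): 3 ones → 1
Block 4 (000): 0 ones → 0
Block 5 (110): 2 ones → 1
Block 6 (101): 2 ones → 1
Block 7 (111): 3 ones → 1
Block 8 (000): 0 ones → 0
Block 9 (110): 2 ones → 1

001011101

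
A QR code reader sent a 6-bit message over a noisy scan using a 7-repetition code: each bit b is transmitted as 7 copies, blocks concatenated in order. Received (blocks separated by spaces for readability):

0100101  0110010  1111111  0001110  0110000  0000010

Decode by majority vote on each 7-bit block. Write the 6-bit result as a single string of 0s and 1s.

Block 1 (0100101): 3 ones → 0
Block 2 (0110010): 3 ones → 0
Block 3 (1111111): 7 ones → 1
Block 4 (0001110): 3 ones → 0
Block 5 (0110000): 2 ones → 0
Block 6 (0000010): 1 one → 0

001000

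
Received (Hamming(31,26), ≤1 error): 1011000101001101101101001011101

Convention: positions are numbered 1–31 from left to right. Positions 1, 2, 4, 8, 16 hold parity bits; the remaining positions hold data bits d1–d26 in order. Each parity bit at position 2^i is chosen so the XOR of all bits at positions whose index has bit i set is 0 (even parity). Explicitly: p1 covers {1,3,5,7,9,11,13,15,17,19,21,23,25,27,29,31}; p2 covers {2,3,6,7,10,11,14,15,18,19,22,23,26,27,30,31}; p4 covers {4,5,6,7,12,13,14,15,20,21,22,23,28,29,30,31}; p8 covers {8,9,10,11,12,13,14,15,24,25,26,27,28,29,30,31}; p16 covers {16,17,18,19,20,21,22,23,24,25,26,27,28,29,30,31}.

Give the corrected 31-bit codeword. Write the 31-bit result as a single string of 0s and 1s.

s1 (pos 1,3,5,7,9,11,13,15,17,19,21,23,25,27,29,31): 1⊕1⊕0⊕0⊕0⊕0⊕1⊕0⊕1⊕1⊕0⊕0⊕1⊕1⊕1⊕1 = 1
s2 (pos 2,3,6,7,10,11,14,15,18,19,22,23,26,27,30,31): 0⊕1⊕0⊕0⊕1⊕0⊕1⊕0⊕0⊕1⊕1⊕0⊕0⊕1⊕0⊕1 = 1
s4 (pos 4,5,6,7,12,13,14,15,20,21,22,23,28,29,30,31): 1⊕0⊕0⊕0⊕0⊕1⊕1⊕0⊕1⊕0⊕1⊕0⊕1⊕1⊕0⊕1 = 0
s8 (pos 8,9,10,11,12,13,14,15,24,25,26,27,28,29,30,31): 1⊕0⊕1⊕0⊕0⊕1⊕1⊕0⊕0⊕1⊕0⊕1⊕1⊕1⊕0⊕1 = 1
s16 (pos 16,17,18,19,20,21,22,23,24,25,26,27,28,29,30,31): 1⊕1⊕0⊕1⊕1⊕0⊕1⊕0⊕0⊕1⊕0⊕1⊕1⊕1⊕0⊕1 = 0
Syndrome s16…s1 = 01011 → error at position 11.
Flip position 11: 1011000101001101101101001011101 → 1011000101101101101101001011101

1011000101101101101101001011101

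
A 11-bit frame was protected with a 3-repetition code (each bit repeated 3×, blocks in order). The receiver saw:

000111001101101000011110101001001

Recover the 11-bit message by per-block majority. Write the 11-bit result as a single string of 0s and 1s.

01011011100

Block 1 (000): 0 ones → 0
Block 2 (111): 3 ones → 1
Block 3 (001): 1 one → 0
Block 4 (101): 2 ones → 1
Block 5 (101): 2 ones → 1
Block 6 (000): 0 ones → 0
Block 7 (011): 2 ones → 1
Block 8 (110): 2 ones → 1
Block 9 (101): 2 ones → 1
Block 10 (001): 1 one → 0
Block 11 (001): 1 one → 0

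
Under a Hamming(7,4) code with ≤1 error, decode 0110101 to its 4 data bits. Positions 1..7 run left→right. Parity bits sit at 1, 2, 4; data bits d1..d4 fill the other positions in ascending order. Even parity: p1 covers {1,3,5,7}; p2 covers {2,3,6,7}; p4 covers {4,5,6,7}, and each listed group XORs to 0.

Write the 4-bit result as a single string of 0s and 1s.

0101

s1 (pos 1,3,5,7): 0⊕1⊕1⊕1 = 1
s2 (pos 2,3,6,7): 1⊕1⊕0⊕1 = 1
s4 (pos 4,5,6,7): 0⊕1⊕0⊕1 = 0
Syndrome s4…s1 = 011 → error at position 3.
Flip position 3: 0110101 → 0100101
Read data bits from positions 3,5,6,7: 0101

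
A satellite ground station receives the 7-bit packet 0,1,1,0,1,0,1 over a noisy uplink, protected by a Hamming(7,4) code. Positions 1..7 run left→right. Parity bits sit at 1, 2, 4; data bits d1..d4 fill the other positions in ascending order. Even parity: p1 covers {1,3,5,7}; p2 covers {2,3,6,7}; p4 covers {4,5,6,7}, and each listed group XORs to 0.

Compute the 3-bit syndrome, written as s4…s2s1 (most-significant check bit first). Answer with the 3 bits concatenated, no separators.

011

s1 (pos 1,3,5,7): 0⊕1⊕1⊕1 = 1
s2 (pos 2,3,6,7): 1⊕1⊕0⊕1 = 1
s4 (pos 4,5,6,7): 0⊕1⊕0⊕1 = 0
Syndrome s4…s1 = 011 → error at position 3.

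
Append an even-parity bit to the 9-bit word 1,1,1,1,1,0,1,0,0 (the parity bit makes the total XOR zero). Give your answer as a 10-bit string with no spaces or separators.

1111101000

XOR of the 9 data bits: 1⊕1⊕1⊕1⊕1⊕0⊕1⊕0⊕0 = 0
Parity bit = 0 (so all 10 bits XOR to 0).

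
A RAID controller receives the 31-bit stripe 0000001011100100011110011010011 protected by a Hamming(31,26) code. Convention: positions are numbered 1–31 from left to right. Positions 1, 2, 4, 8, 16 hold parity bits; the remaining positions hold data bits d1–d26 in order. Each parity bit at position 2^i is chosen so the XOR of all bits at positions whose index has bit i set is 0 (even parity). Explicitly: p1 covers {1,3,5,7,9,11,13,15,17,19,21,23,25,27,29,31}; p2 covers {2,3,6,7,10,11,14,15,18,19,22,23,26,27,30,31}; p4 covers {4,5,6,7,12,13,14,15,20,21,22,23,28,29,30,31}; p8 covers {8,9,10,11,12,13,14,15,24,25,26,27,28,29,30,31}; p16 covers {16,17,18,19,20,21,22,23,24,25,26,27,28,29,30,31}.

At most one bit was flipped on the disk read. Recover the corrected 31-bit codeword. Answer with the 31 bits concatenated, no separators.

s1 (pos 1,3,5,7,9,11,13,15,17,19,21,23,25,27,29,31): 0⊕0⊕0⊕1⊕1⊕1⊕0⊕0⊕0⊕1⊕1⊕0⊕1⊕1⊕0⊕1 = 0
s2 (pos 2,3,6,7,10,11,14,15,18,19,22,23,26,27,30,31): 0⊕0⊕0⊕1⊕1⊕1⊕1⊕0⊕1⊕1⊕0⊕0⊕0⊕1⊕1⊕1 = 1
s4 (pos 4,5,6,7,12,13,14,15,20,21,22,23,28,29,30,31): 0⊕0⊕0⊕1⊕0⊕0⊕1⊕0⊕1⊕1⊕0⊕0⊕0⊕0⊕1⊕1 = 0
s8 (pos 8,9,10,11,12,13,14,15,24,25,26,27,28,29,30,31): 0⊕1⊕1⊕1⊕0⊕0⊕1⊕0⊕1⊕1⊕0⊕1⊕0⊕0⊕1⊕1 = 1
s16 (pos 16,17,18,19,20,21,22,23,24,25,26,27,28,29,30,31): 0⊕0⊕1⊕1⊕1⊕1⊕0⊕0⊕1⊕1⊕0⊕1⊕0⊕0⊕1⊕1 = 1
Syndrome s16…s1 = 11010 → error at position 26.
Flip position 26: 0000001011100100011110011010011 → 0000001011100100011110011110011

0000001011100100011110011110011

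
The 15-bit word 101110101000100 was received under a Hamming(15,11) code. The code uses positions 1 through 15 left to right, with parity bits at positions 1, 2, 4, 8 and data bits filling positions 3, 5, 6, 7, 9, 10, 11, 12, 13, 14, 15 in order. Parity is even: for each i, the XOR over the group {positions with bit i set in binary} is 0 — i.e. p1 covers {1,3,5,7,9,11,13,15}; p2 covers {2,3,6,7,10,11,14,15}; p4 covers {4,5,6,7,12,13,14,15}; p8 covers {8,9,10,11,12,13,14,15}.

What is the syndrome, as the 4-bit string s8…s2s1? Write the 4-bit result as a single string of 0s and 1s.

0000

s1 (pos 1,3,5,7,9,11,13,15): 1⊕1⊕1⊕1⊕1⊕0⊕1⊕0 = 0
s2 (pos 2,3,6,7,10,11,14,15): 0⊕1⊕0⊕1⊕0⊕0⊕0⊕0 = 0
s4 (pos 4,5,6,7,12,13,14,15): 1⊕1⊕0⊕1⊕0⊕1⊕0⊕0 = 0
s8 (pos 8,9,10,11,12,13,14,15): 0⊕1⊕0⊕0⊕0⊕1⊕0⊕0 = 0
Syndrome s8…s1 = 0000 → no error.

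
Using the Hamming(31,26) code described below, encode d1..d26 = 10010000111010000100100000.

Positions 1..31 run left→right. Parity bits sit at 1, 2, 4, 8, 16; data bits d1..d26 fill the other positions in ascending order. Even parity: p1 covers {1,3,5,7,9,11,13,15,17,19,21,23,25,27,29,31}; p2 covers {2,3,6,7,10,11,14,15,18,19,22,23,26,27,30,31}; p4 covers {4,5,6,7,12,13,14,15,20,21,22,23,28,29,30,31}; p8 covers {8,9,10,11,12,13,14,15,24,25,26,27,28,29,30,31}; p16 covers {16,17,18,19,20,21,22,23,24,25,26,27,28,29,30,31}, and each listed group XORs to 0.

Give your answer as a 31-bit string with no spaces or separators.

Place data at non-parity positions: p1 p2 1 p4 0 0 1 p8 0 0 0 0 1 1 1 p16 0 1 0 0 0 0 1 0 0 1 0 0 0 0 0
p1 (pos 1,3,5,7,9,11,13,15,17,19,21,23,25,27,29,31): XOR of data positions = 1⊕0⊕1⊕0⊕0⊕1⊕1⊕0⊕0⊕0⊕1⊕0⊕0⊕0⊕0 = 1
p2 (pos 2,3,6,7,10,11,14,15,18,19,22,23,26,27,30,31): XOR of data positions = 1⊕0⊕1⊕0⊕0⊕1⊕1⊕1⊕0⊕0⊕1⊕1⊕0⊕0⊕0 = 1
p4 (pos 4,5,6,7,12,13,14,15,20,21,22,23,28,29,30,31): XOR of data positions = 0⊕0⊕1⊕0⊕1⊕1⊕1⊕0⊕0⊕0⊕1⊕0⊕0⊕0⊕0 = 1
p8 (pos 8,9,10,11,12,13,14,15,24,25,26,27,28,29,30,31): XOR of data positions = 0⊕0⊕0⊕0⊕1⊕1⊕1⊕0⊕0⊕1⊕0⊕0⊕0⊕0⊕0 = 0
p16 (pos 16,17,18,19,20,21,22,23,24,25,26,27,28,29,30,31): XOR of data positions = 0⊕1⊕0⊕0⊕0⊕0⊕1⊕0⊕0⊕1⊕0⊕0⊕0⊕0⊕0 = 1
Codeword: 1111001000001111010000100100000

1111001000001111010000100100000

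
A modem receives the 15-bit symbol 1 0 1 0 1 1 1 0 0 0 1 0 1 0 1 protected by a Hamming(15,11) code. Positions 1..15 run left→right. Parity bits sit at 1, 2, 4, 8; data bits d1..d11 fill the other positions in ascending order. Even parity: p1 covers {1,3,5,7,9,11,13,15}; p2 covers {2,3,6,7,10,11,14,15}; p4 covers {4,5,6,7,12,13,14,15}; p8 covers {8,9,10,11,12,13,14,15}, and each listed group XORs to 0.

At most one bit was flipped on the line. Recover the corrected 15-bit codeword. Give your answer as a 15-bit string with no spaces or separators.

101011100010100

s1 (pos 1,3,5,7,9,11,13,15): 1⊕1⊕1⊕1⊕0⊕1⊕1⊕1 = 1
s2 (pos 2,3,6,7,10,11,14,15): 0⊕1⊕1⊕1⊕0⊕1⊕0⊕1 = 1
s4 (pos 4,5,6,7,12,13,14,15): 0⊕1⊕1⊕1⊕0⊕1⊕0⊕1 = 1
s8 (pos 8,9,10,11,12,13,14,15): 0⊕0⊕0⊕1⊕0⊕1⊕0⊕1 = 1
Syndrome s8…s1 = 1111 → error at position 15.
Flip position 15: 101011100010101 → 101011100010100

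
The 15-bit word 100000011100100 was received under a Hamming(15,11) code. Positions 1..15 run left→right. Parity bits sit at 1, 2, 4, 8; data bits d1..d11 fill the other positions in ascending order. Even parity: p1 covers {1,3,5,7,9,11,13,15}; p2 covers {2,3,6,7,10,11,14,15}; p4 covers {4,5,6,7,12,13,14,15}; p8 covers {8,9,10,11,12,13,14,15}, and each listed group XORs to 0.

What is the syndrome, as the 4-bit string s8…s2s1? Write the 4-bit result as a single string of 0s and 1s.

s1 (pos 1,3,5,7,9,11,13,15): 1⊕0⊕0⊕0⊕1⊕0⊕1⊕0 = 1
s2 (pos 2,3,6,7,10,11,14,15): 0⊕0⊕0⊕0⊕1⊕0⊕0⊕0 = 1
s4 (pos 4,5,6,7,12,13,14,15): 0⊕0⊕0⊕0⊕0⊕1⊕0⊕0 = 1
s8 (pos 8,9,10,11,12,13,14,15): 1⊕1⊕1⊕0⊕0⊕1⊕0⊕0 = 0
Syndrome s8…s1 = 0111 → error at position 7.

0111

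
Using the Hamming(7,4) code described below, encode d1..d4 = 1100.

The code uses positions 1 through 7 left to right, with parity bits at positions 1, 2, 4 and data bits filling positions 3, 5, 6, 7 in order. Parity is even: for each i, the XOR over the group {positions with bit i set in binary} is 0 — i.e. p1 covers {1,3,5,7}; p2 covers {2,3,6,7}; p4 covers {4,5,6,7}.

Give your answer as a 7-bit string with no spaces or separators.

0111100

Place data at non-parity positions: p1 p2 1 p4 1 0 0
p1 (pos 1,3,5,7): XOR of data positions = 1⊕1⊕0 = 0
p2 (pos 2,3,6,7): XOR of data positions = 1⊕0⊕0 = 1
p4 (pos 4,5,6,7): XOR of data positions = 1⊕0⊕0 = 1
Codeword: 0111100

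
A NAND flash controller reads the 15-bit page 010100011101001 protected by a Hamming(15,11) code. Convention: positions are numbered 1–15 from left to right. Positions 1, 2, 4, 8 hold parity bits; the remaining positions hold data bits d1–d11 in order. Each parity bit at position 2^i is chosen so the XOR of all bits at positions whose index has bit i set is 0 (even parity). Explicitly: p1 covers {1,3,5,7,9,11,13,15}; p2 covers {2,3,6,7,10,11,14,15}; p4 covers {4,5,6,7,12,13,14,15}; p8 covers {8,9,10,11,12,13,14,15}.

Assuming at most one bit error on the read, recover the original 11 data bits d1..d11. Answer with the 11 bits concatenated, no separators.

s1 (pos 1,3,5,7,9,11,13,15): 0⊕0⊕0⊕0⊕1⊕0⊕0⊕1 = 0
s2 (pos 2,3,6,7,10,11,14,15): 1⊕0⊕0⊕0⊕1⊕0⊕0⊕1 = 1
s4 (pos 4,5,6,7,12,13,14,15): 1⊕0⊕0⊕0⊕1⊕0⊕0⊕1 = 1
s8 (pos 8,9,10,11,12,13,14,15): 1⊕1⊕1⊕0⊕1⊕0⊕0⊕1 = 1
Syndrome s8…s1 = 1110 → error at position 14.
Flip position 14: 010100011101001 → 010100011101011
Read data bits from positions 3,5,6,7,9,10,11,12,13,14,15: 00001101011

00001101011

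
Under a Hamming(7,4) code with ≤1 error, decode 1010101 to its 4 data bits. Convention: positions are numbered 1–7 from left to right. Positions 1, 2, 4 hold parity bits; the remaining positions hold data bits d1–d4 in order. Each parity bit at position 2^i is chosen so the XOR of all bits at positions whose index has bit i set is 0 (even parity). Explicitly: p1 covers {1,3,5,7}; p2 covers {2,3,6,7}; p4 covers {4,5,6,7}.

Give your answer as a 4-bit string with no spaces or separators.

1101

s1 (pos 1,3,5,7): 1⊕1⊕1⊕1 = 0
s2 (pos 2,3,6,7): 0⊕1⊕0⊕1 = 0
s4 (pos 4,5,6,7): 0⊕1⊕0⊕1 = 0
Syndrome s4…s1 = 000 → no error.
Read data bits from positions 3,5,6,7: 1101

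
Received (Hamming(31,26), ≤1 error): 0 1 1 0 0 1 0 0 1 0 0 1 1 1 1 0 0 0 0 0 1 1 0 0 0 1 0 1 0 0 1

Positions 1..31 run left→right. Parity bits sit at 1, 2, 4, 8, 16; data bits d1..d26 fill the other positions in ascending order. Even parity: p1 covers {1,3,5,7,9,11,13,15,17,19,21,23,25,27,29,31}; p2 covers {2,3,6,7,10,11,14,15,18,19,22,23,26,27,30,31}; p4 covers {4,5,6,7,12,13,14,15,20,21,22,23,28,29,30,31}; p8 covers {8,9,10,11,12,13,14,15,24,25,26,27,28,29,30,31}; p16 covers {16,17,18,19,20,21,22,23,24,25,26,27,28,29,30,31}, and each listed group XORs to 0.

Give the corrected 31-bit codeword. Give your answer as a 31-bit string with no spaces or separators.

0110010010011110000111000101001

s1 (pos 1,3,5,7,9,11,13,15,17,19,21,23,25,27,29,31): 0⊕1⊕0⊕0⊕1⊕0⊕1⊕1⊕0⊕0⊕1⊕0⊕0⊕0⊕0⊕1 = 0
s2 (pos 2,3,6,7,10,11,14,15,18,19,22,23,26,27,30,31): 1⊕1⊕1⊕0⊕0⊕0⊕1⊕1⊕0⊕0⊕1⊕0⊕1⊕0⊕0⊕1 = 0
s4 (pos 4,5,6,7,12,13,14,15,20,21,22,23,28,29,30,31): 0⊕0⊕1⊕0⊕1⊕1⊕1⊕1⊕0⊕1⊕1⊕0⊕1⊕0⊕0⊕1 = 1
s8 (pos 8,9,10,11,12,13,14,15,24,25,26,27,28,29,30,31): 0⊕1⊕0⊕0⊕1⊕1⊕1⊕1⊕0⊕0⊕1⊕0⊕1⊕0⊕0⊕1 = 0
s16 (pos 16,17,18,19,20,21,22,23,24,25,26,27,28,29,30,31): 0⊕0⊕0⊕0⊕0⊕1⊕1⊕0⊕0⊕0⊕1⊕0⊕1⊕0⊕0⊕1 = 1
Syndrome s16…s1 = 10100 → error at position 20.
Flip position 20: 0110010010011110000011000101001 → 0110010010011110000111000101001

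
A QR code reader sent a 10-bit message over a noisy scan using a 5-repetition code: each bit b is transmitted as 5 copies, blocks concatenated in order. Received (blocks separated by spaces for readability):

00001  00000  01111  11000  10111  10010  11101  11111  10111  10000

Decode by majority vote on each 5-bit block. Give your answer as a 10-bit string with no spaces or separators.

0010101110

Block 1 (00001): 1 one → 0
Block 2 (00000): 0 ones → 0
Block 3 (01111): 4 ones → 1
Block 4 (11000): 2 ones → 0
Block 5 (10111): 4 ones → 1
Block 6 (10010): 2 ones → 0
Block 7 (11101): 4 ones → 1
Block 8 (11111): 5 ones → 1
Block 9 (10111): 4 ones → 1
Block 10 (10000): 1 one → 0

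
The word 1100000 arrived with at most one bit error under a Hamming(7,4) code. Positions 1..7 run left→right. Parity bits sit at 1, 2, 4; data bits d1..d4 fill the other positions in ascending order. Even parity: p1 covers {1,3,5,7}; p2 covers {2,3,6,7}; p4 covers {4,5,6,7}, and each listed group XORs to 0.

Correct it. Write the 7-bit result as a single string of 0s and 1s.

s1 (pos 1,3,5,7): 1⊕0⊕0⊕0 = 1
s2 (pos 2,3,6,7): 1⊕0⊕0⊕0 = 1
s4 (pos 4,5,6,7): 0⊕0⊕0⊕0 = 0
Syndrome s4…s1 = 011 → error at position 3.
Flip position 3: 1100000 → 1110000

1110000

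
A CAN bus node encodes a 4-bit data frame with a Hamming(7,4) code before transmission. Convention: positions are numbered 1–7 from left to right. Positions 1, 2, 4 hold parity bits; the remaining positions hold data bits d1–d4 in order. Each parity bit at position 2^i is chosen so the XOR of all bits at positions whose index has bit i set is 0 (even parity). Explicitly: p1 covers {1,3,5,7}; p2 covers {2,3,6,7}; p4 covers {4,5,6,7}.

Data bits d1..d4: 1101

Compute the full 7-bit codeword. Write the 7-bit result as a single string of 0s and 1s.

1010101

Place data at non-parity positions: p1 p2 1 p4 1 0 1
p1 (pos 1,3,5,7): XOR of data positions = 1⊕1⊕1 = 1
p2 (pos 2,3,6,7): XOR of data positions = 1⊕0⊕1 = 0
p4 (pos 4,5,6,7): XOR of data positions = 1⊕0⊕1 = 0
Codeword: 1010101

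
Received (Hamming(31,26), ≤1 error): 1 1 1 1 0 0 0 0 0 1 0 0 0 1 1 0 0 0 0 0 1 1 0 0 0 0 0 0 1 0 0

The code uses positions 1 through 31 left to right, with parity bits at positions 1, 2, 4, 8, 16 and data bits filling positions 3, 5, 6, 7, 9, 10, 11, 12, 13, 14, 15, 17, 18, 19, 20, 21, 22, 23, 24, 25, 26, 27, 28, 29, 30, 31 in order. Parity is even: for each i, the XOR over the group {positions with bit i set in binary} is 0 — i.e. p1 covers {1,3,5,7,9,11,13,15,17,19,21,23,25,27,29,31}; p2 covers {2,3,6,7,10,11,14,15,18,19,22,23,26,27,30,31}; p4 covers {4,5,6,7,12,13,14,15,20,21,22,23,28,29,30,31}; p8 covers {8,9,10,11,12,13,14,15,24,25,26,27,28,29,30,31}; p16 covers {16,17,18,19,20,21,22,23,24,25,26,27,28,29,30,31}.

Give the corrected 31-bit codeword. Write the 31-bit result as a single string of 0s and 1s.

s1 (pos 1,3,5,7,9,11,13,15,17,19,21,23,25,27,29,31): 1⊕1⊕0⊕0⊕0⊕0⊕0⊕1⊕0⊕0⊕1⊕0⊕0⊕0⊕1⊕0 = 1
s2 (pos 2,3,6,7,10,11,14,15,18,19,22,23,26,27,30,31): 1⊕1⊕0⊕0⊕1⊕0⊕1⊕1⊕0⊕0⊕1⊕0⊕0⊕0⊕0⊕0 = 0
s4 (pos 4,5,6,7,12,13,14,15,20,21,22,23,28,29,30,31): 1⊕0⊕0⊕0⊕0⊕0⊕1⊕1⊕0⊕1⊕1⊕0⊕0⊕1⊕0⊕0 = 0
s8 (pos 8,9,10,11,12,13,14,15,24,25,26,27,28,29,30,31): 0⊕0⊕1⊕0⊕0⊕0⊕1⊕1⊕0⊕0⊕0⊕0⊕0⊕1⊕0⊕0 = 0
s16 (pos 16,17,18,19,20,21,22,23,24,25,26,27,28,29,30,31): 0⊕0⊕0⊕0⊕0⊕1⊕1⊕0⊕0⊕0⊕0⊕0⊕0⊕1⊕0⊕0 = 1
Syndrome s16…s1 = 10001 → error at position 17.
Flip position 17: 1111000001000110000011000000100 → 1111000001000110100011000000100

1111000001000110100011000000100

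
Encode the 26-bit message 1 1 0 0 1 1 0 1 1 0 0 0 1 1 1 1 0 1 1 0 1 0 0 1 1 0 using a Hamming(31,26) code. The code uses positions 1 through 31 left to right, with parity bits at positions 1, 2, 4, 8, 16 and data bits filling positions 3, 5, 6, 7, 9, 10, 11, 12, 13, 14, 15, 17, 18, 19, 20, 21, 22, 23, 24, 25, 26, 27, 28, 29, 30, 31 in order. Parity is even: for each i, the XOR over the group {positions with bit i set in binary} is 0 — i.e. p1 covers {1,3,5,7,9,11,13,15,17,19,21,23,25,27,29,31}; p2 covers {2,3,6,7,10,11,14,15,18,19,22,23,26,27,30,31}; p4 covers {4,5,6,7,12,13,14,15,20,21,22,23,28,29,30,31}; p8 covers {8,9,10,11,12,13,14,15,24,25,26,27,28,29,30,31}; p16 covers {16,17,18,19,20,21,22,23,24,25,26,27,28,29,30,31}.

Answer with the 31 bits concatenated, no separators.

0110100011011001011110110100110

Place data at non-parity positions: p1 p2 1 p4 1 0 0 p8 1 1 0 1 1 0 0 p16 0 1 1 1 1 0 1 1 0 1 0 0 1 1 0
p1 (pos 1,3,5,7,9,11,13,15,17,19,21,23,25,27,29,31): XOR of data positions = 1⊕1⊕0⊕1⊕0⊕1⊕0⊕0⊕1⊕1⊕1⊕0⊕0⊕1⊕0 = 0
p2 (pos 2,3,6,7,10,11,14,15,18,19,22,23,26,27,30,31): XOR of data positions = 1⊕0⊕0⊕1⊕0⊕0⊕0⊕1⊕1⊕0⊕1⊕1⊕0⊕1⊕0 = 1
p4 (pos 4,5,6,7,12,13,14,15,20,21,22,23,28,29,30,31): XOR of data positions = 1⊕0⊕0⊕1⊕1⊕0⊕0⊕1⊕1⊕0⊕1⊕0⊕1⊕1⊕0 = 0
p8 (pos 8,9,10,11,12,13,14,15,24,25,26,27,28,29,30,31): XOR of data positions = 1⊕1⊕0⊕1⊕1⊕0⊕0⊕1⊕0⊕1⊕0⊕0⊕1⊕1⊕0 = 0
p16 (pos 16,17,18,19,20,21,22,23,24,25,26,27,28,29,30,31): XOR of data positions = 0⊕1⊕1⊕1⊕1⊕0⊕1⊕1⊕0⊕1⊕0⊕0⊕1⊕1⊕0 = 1
Codeword: 0110100011011001011110110100110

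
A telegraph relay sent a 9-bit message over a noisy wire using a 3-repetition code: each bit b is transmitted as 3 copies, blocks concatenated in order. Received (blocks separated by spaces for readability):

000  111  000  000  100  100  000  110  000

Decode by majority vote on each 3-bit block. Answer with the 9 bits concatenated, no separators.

010000010

Block 1 (000): 0 ones → 0
Block 2 (111): 3 ones → 1
Block 3 (000): 0 ones → 0
Block 4 (000): 0 ones → 0
Block 5 (100): 1 one → 0
Block 6 (100): 1 one → 0
Block 7 (000): 0 ones → 0
Block 8 (110): 2 ones → 1
Block 9 (000): 0 ones → 0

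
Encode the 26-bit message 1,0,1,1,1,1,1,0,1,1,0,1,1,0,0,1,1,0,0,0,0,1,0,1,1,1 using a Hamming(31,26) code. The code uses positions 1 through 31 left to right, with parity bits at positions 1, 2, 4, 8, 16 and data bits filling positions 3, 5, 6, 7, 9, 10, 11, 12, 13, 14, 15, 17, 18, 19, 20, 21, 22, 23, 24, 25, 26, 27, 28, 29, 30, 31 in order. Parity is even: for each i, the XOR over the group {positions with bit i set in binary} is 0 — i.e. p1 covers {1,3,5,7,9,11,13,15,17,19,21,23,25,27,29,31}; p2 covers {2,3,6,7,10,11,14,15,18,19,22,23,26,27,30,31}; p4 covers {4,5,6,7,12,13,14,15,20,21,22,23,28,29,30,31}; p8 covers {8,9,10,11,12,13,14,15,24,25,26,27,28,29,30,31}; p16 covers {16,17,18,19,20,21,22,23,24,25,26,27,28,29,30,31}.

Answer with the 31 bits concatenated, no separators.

0111011111101100110011000010111

Place data at non-parity positions: p1 p2 1 p4 0 1 1 p8 1 1 1 0 1 1 0 p16 1 1 0 0 1 1 0 0 0 0 1 0 1 1 1
p1 (pos 1,3,5,7,9,11,13,15,17,19,21,23,25,27,29,31): XOR of data positions = 1⊕0⊕1⊕1⊕1⊕1⊕0⊕1⊕0⊕1⊕0⊕0⊕1⊕1⊕1 = 0
p2 (pos 2,3,6,7,10,11,14,15,18,19,22,23,26,27,30,31): XOR of data positions = 1⊕1⊕1⊕1⊕1⊕1⊕0⊕1⊕0⊕1⊕0⊕0⊕1⊕1⊕1 = 1
p4 (pos 4,5,6,7,12,13,14,15,20,21,22,23,28,29,30,31): XOR of data positions = 0⊕1⊕1⊕0⊕1⊕1⊕0⊕0⊕1⊕1⊕0⊕0⊕1⊕1⊕1 = 1
p8 (pos 8,9,10,11,12,13,14,15,24,25,26,27,28,29,30,31): XOR of data positions = 1⊕1⊕1⊕0⊕1⊕1⊕0⊕0⊕0⊕0⊕1⊕0⊕1⊕1⊕1 = 1
p16 (pos 16,17,18,19,20,21,22,23,24,25,26,27,28,29,30,31): XOR of data positions = 1⊕1⊕0⊕0⊕1⊕1⊕0⊕0⊕0⊕0⊕1⊕0⊕1⊕1⊕1 = 0
Codeword: 0111011111101100110011000010111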